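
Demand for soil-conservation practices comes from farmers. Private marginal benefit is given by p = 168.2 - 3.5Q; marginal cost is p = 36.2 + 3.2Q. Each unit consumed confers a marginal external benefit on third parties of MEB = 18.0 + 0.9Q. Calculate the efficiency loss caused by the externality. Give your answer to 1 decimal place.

DWL = 110.1

Market equilibrium (private): 36.2 + 3.2Q = 168.2 - 3.5Q → Q_m = 19.7015.
Social marginal benefit = demand + MEB = 186.2 - 2.6Q.
Set SMB = MC: 186.2 - 2.6Q = 36.2 + 3.2Q → Q* = 25.8621.
The loss is the area between SMB and MC from Q* to Q_m; with linear curves that's a triangle of height MEB(Q_m).
DWL = ½ × 6.1606 × 35.7313 = 110.0631.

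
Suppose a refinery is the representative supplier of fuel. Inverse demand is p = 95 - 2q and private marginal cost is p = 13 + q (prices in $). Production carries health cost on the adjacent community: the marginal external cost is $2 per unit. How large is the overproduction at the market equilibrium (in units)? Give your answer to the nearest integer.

Market equilibrium (private): 13 + q = 95 - 2q → q_m = 27.3333.
Social marginal cost = private MC + MEC = 15 + q.
Set SMC = demand: 15 + q = 95 - 2q → q* = 26.6667.
Gap = |27.3333 − 26.6667| = 0.6666.

1 units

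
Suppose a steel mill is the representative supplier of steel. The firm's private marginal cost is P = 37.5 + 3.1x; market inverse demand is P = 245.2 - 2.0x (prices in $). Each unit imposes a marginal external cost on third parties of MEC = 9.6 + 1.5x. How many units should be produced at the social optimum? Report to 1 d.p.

x* = 30.0

Social marginal cost = private MC + MEC = 47.1 + 4.6x.
Set SMC = demand: 47.1 + 4.6x = 245.2 - 2.0x → x* = 30.0152.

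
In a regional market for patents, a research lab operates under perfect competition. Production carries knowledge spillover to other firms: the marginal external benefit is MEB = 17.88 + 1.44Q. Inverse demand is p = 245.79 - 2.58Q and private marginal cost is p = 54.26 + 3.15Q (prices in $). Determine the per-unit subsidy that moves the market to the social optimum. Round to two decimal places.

Social marginal cost = private MC − MEB = 36.38 + 1.71Q.
Set SMC = demand: 36.38 + 1.71Q = 245.79 - 2.58Q → Q* = 48.8135.
The Pigouvian subsidy equals MEB at Q*: 17.88 + 1.44×48.8135 = 88.1714.

subsidy = $88.17 per unit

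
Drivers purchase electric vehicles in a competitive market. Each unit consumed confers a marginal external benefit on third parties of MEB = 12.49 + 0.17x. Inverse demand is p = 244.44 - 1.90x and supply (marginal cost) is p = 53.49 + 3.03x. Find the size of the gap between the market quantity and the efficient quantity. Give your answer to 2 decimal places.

4.01 units

Market equilibrium (private): 53.49 + 3.03x = 244.44 - 1.90x → x_m = 38.7323.
Social marginal benefit = demand + MEB = 256.93 - 1.73x.
Set SMB = MC: 256.93 - 1.73x = 53.49 + 3.03x → x* = 42.7395.
Gap = |38.7323 − 42.7395| = 4.0072.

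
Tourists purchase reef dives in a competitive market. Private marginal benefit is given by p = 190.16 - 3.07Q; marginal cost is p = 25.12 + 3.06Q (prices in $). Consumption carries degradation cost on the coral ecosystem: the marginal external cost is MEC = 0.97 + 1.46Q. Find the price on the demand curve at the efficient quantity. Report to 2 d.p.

Social marginal benefit = demand − MEC = 189.19 - 4.53Q.
Set SMB = MC: 189.19 - 4.53Q = 25.12 + 3.06Q → Q* = 21.6166.
Consumer price on the demand curve at Q*: 190.16 − 3.07×21.6166 = 123.7970.

P = $123.80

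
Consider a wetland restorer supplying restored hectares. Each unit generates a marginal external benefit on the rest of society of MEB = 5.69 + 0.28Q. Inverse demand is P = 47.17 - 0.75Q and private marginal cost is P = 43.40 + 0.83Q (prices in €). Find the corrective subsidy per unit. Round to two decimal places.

subsidy = €7.73 per unit

Social marginal cost = private MC − MEB = 37.71 + 0.55Q.
Set SMC = demand: 37.71 + 0.55Q = 47.17 - 0.75Q → Q* = 7.2769.
The Pigouvian subsidy equals MEB at Q*: 5.69 + 0.28×7.2769 = 7.7275.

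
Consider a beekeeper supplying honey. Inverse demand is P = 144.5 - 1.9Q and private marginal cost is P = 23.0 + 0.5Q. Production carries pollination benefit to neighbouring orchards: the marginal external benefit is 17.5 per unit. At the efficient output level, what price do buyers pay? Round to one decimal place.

Social marginal cost = private MC − MEB = 5.5 + 0.5Q.
Set SMC = demand: 5.5 + 0.5Q = 144.5 - 1.9Q → Q* = 57.9167.
Consumer price on the demand curve at Q*: 144.5 − 1.9×57.9167 = 34.4583.

P = 34.5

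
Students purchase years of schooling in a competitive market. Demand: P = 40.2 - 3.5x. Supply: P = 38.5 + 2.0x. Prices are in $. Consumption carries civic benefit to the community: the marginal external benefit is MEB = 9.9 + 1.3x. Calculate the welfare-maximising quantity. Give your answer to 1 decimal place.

Social marginal benefit = demand + MEB = 50.1 - 2.2x.
Set SMB = MC: 50.1 - 2.2x = 38.5 + 2.0x → x* = 2.7619.

x* = 2.8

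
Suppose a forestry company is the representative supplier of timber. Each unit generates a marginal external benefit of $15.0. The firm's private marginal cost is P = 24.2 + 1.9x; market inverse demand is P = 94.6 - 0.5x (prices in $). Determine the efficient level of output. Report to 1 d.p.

Social marginal cost = private MC − MEB = 9.2 + 1.9x.
Set SMC = demand: 9.2 + 1.9x = 94.6 - 0.5x → x* = 35.5833.

x* = 35.6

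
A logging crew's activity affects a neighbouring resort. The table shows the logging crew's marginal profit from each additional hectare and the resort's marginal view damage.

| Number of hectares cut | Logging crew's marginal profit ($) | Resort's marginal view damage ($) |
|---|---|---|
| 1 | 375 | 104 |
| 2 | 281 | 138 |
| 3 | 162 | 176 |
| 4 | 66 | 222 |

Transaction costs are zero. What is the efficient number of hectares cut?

2

Bargaining reaches the level where marginal profit last exceeds marginal view damage.
That holds through level 2 (281 ≥ 138) but not at 3 (162 < 176).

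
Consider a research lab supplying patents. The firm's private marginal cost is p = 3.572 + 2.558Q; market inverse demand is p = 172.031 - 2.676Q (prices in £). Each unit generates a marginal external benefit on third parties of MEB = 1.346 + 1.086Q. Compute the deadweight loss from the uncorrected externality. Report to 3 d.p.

DWL = £158.830

Market equilibrium (private): 3.572 + 2.558Q = 172.031 - 2.676Q → Q_m = 32.1855.
Social marginal cost = private MC − MEB = 2.226 + 1.472Q.
Set SMC = demand: 2.226 + 1.472Q = 172.031 - 2.676Q → Q* = 40.9366.
Height of the DWL triangle at Q_m is demand(Q_m) − SMC(Q_m) = MEB(Q_m) = 36.2995.
DWL = ½ × 8.7511 × 36.2995 = 158.8303.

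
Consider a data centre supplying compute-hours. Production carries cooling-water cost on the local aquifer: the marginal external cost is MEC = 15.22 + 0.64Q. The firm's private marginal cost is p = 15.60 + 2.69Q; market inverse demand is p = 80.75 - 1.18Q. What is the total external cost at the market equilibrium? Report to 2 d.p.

346.91

Market equilibrium (private): 15.60 + 2.69Q = 80.75 - 1.18Q → Q_m = 16.8346.
Total external cost = ∫₀^{Q_m} (15.22 + 0.64Q) dQ = 15.22×16.8346 + ½×0.64×16.8346² = 346.9118.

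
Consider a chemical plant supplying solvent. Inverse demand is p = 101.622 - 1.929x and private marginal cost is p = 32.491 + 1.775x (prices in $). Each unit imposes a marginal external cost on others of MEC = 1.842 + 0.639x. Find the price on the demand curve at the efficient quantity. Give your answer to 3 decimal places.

Social marginal cost = private MC + MEC = 34.333 + 2.414x.
Set SMC = demand: 34.333 + 2.414x = 101.622 - 1.929x → x* = 15.4937.
Consumer price on the demand curve at x*: 101.622 − 1.929×15.4937 = 71.7347.

P = $71.735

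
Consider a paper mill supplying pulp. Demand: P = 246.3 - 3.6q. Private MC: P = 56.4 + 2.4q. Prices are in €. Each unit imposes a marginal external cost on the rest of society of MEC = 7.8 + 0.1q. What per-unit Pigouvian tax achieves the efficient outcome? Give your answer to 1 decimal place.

Social marginal cost = private MC + MEC = 64.2 + 2.5q.
Set SMC = demand: 64.2 + 2.5q = 246.3 - 3.6q → q* = 29.8525.
The Pigouvian tax equals MEC at q*: 7.8 + 0.1×29.8525 = 10.7853.

tax = €10.8 per unit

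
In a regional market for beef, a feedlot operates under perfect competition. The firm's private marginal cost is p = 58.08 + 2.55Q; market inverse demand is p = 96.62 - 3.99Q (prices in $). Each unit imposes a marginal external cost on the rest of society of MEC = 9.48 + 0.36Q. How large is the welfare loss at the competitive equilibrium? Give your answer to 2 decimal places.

DWL = $9.75

Market equilibrium (private): 58.08 + 2.55Q = 96.62 - 3.99Q → Q_m = 5.8930.
Social marginal cost = private MC + MEC = 67.56 + 2.91Q.
Set SMC = demand: 67.56 + 2.91Q = 96.62 - 3.99Q → Q* = 4.2116.
Between Q* and Q_m the wedge SMC − demand runs linearly from 0 to MEC(Q_m), so the loss is a triangle.
DWL = ½ × 1.6814 × 11.6015 = 9.7534.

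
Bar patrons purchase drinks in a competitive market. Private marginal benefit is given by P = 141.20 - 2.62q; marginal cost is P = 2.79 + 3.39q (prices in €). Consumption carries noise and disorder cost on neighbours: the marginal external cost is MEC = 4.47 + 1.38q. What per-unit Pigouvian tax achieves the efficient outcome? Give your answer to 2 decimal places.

Social marginal benefit = demand − MEC = 136.73 - 4.00q.
Set SMB = MC: 136.73 - 4.00q = 2.79 + 3.39q → q* = 18.1245.
The Pigouvian tax equals MEC at q*: 4.47 + 1.38×18.1245 = 29.4818.

tax = €29.48 per unit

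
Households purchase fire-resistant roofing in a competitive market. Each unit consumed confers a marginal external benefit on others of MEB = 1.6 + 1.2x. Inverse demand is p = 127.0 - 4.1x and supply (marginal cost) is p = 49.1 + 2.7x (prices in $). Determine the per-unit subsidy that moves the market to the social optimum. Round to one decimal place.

subsidy = $18.6 per unit

Social marginal benefit = demand + MEB = 128.6 - 2.9x.
Set SMB = MC: 128.6 - 2.9x = 49.1 + 2.7x → x* = 14.1964.
The Pigouvian subsidy equals MEB at x*: 1.6 + 1.2×14.1964 = 18.6357.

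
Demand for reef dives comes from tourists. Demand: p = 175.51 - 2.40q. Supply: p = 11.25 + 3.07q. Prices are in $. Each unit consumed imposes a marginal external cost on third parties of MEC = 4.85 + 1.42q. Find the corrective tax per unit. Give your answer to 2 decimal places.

Social marginal benefit = demand − MEC = 170.66 - 3.82q.
Set SMB = MC: 170.66 - 3.82q = 11.25 + 3.07q → q* = 23.1364.
The Pigouvian tax equals MEC at q*: 4.85 + 1.42×23.1364 = 37.7037.

tax = $37.70 per unit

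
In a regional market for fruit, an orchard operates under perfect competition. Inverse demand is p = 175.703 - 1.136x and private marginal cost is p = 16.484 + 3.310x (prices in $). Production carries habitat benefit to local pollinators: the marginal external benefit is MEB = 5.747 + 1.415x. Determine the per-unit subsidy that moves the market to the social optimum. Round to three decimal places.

Social marginal cost = private MC − MEB = 10.737 + 1.895x.
Set SMC = demand: 10.737 + 1.895x = 175.703 - 1.136x → x* = 54.4263.
The Pigouvian subsidy equals MEB at x*: 5.747 + 1.415×54.4263 = 82.7602.

subsidy = $82.760 per unit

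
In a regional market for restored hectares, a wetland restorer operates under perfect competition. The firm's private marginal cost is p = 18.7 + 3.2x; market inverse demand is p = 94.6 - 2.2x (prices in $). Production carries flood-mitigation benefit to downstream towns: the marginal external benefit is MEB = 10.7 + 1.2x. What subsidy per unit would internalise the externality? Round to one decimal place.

subsidy = $35.4 per unit

Social marginal cost = private MC − MEB = 8.0 + 2.0x.
Set SMC = demand: 8.0 + 2.0x = 94.6 - 2.2x → x* = 20.6190.
The Pigouvian subsidy equals MEB at x*: 10.7 + 1.2×20.6190 = 35.4428.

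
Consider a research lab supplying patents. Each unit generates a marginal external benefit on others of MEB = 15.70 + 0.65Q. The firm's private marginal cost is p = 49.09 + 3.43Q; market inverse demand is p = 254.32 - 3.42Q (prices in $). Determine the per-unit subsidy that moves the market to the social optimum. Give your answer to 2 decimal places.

subsidy = $38.86 per unit

Social marginal cost = private MC − MEB = 33.39 + 2.78Q.
Set SMC = demand: 33.39 + 2.78Q = 254.32 - 3.42Q → Q* = 35.6339.
The Pigouvian subsidy equals MEB at Q*: 15.70 + 0.65×35.6339 = 38.8620.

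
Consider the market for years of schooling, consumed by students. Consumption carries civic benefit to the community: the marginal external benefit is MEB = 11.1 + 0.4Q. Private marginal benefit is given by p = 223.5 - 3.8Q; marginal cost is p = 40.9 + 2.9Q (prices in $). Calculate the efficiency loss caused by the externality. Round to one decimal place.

DWL = $38.4

Market equilibrium (private): 40.9 + 2.9Q = 223.5 - 3.8Q → Q_m = 27.2537.
Social marginal benefit = demand + MEB = 234.6 - 3.4Q.
Set SMB = MC: 234.6 - 3.4Q = 40.9 + 2.9Q → Q* = 30.7460.
Height of the DWL triangle at Q_m is SMB(Q_m) − MC(Q_m) = MEB(Q_m) = 22.0015.
DWL = ½ × 3.4923 × 22.0015 = 38.4179.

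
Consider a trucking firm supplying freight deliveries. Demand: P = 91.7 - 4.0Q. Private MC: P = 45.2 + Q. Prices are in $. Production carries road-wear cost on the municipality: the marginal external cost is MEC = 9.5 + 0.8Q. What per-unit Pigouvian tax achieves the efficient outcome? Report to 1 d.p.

tax = $14.6 per unit

Social marginal cost = private MC + MEC = 54.7 + 1.8Q.
Set SMC = demand: 54.7 + 1.8Q = 91.7 - 4.0Q → Q* = 6.3793.
The Pigouvian tax equals MEC at Q*: 9.5 + 0.8×6.3793 = 14.6034.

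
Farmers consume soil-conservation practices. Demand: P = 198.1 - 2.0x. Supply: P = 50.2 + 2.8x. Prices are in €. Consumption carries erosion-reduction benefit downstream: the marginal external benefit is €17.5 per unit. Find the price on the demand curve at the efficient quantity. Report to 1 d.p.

P = €129.2

Social marginal benefit = demand + MEB = 215.6 - 2.0x.
Set SMB = MC: 215.6 - 2.0x = 50.2 + 2.8x → x* = 34.4583.
Consumer price on the demand curve at x*: 198.1 − 2.0×34.4583 = 129.1834.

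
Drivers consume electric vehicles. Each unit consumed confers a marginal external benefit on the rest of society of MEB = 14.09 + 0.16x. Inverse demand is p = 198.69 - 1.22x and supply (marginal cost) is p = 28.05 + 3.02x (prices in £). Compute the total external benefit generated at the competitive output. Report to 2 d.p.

Market equilibrium (private): 28.05 + 3.02x = 198.69 - 1.22x → x_m = 40.2453.
Total external benefit = ∫₀^{x_m} (14.09 + 0.16x) dx = 14.09×40.2453 + ½×0.16×40.2453² = 696.6310.

£696.63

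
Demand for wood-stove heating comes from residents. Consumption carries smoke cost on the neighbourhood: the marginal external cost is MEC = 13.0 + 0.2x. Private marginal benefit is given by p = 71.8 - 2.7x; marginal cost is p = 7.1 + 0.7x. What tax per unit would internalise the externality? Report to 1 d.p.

tax = 15.9 per unit

Social marginal benefit = demand − MEC = 58.8 - 2.9x.
Set SMB = MC: 58.8 - 2.9x = 7.1 + 0.7x → x* = 14.3611.
The Pigouvian tax equals MEC at x*: 13.0 + 0.2×14.3611 = 15.8722.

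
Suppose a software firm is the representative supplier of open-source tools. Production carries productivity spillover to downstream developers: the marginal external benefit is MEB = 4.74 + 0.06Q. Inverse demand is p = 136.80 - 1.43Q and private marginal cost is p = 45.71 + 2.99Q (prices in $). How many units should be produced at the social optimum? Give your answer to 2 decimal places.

Q* = 21.98

Social marginal cost = private MC − MEB = 40.97 + 2.93Q.
Set SMC = demand: 40.97 + 2.93Q = 136.80 - 1.43Q → Q* = 21.9794.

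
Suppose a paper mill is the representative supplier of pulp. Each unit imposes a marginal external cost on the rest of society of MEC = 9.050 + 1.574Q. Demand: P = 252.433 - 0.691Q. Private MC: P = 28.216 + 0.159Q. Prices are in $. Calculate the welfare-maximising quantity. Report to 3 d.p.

Q* = 88.765

Social marginal cost = private MC + MEC = 37.266 + 1.733Q.
Set SMC = demand: 37.266 + 1.733Q = 252.433 - 0.691Q → Q* = 88.7653.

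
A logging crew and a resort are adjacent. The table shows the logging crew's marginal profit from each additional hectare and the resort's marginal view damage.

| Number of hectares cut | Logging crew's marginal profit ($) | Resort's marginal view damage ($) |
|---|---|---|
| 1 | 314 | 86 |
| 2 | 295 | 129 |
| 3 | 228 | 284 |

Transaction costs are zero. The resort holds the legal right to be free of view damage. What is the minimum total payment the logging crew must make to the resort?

Efficient level: marginal profit ≥ marginal view damage through level 2, so k* = 2.
With the resort holding the right, the logging crew must at least compensate total damage at k*: 86 + 129 = 215.

$215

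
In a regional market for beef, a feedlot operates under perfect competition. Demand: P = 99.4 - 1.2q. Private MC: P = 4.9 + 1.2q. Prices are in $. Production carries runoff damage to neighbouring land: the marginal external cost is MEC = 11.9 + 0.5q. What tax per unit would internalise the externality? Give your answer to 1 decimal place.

tax = $26.1 per unit

Social marginal cost = private MC + MEC = 16.8 + 1.7q.
Set SMC = demand: 16.8 + 1.7q = 99.4 - 1.2q → q* = 28.4828.
The Pigouvian tax equals MEC at q*: 11.9 + 0.5×28.4828 = 26.1414.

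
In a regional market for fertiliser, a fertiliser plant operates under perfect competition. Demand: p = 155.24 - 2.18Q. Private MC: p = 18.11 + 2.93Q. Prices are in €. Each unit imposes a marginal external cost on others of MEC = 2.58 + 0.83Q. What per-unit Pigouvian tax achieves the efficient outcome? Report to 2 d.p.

Social marginal cost = private MC + MEC = 20.69 + 3.76Q.
Set SMC = demand: 20.69 + 3.76Q = 155.24 - 2.18Q → Q* = 22.6515.
The Pigouvian tax equals MEC at Q*: 2.58 + 0.83×22.6515 = 21.3807.

tax = €21.38 per unit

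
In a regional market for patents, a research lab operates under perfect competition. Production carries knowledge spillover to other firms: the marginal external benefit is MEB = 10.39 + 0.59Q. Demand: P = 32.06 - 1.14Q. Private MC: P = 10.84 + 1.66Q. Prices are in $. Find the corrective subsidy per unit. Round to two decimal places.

Social marginal cost = private MC − MEB = 0.45 + 1.07Q.
Set SMC = demand: 0.45 + 1.07Q = 32.06 - 1.14Q → Q* = 14.3032.
The Pigouvian subsidy equals MEB at Q*: 10.39 + 0.59×14.3032 = 18.8289.

subsidy = $18.83 per unit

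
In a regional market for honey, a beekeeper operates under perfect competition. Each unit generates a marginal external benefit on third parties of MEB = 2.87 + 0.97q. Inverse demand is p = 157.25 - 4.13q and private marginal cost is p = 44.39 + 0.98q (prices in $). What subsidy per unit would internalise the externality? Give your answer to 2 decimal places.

subsidy = $29.99 per unit

Social marginal cost = private MC − MEB = 41.52 + 0.01q.
Set SMC = demand: 41.52 + 0.01q = 157.25 - 4.13q → q* = 27.9541.
The Pigouvian subsidy equals MEB at q*: 2.87 + 0.97×27.9541 = 29.9855.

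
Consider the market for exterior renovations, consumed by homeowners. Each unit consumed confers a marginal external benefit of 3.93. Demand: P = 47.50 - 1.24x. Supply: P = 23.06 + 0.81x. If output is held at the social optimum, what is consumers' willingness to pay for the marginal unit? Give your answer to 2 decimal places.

Social marginal benefit = demand + MEB = 51.43 - 1.24x.
Set SMB = MC: 51.43 - 1.24x = 23.06 + 0.81x → x* = 13.8390.
Consumer price on the demand curve at x*: 47.50 − 1.24×13.8390 = 30.3396.

P = 30.34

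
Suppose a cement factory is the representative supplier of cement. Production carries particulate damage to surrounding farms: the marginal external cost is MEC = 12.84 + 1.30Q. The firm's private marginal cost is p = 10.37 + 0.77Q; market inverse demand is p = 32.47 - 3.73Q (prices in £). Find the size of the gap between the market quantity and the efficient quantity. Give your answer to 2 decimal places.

3.31 units

Market equilibrium (private): 10.37 + 0.77Q = 32.47 - 3.73Q → Q_m = 4.9111.
Social marginal cost = private MC + MEC = 23.21 + 2.07Q.
Set SMC = demand: 23.21 + 2.07Q = 32.47 - 3.73Q → Q* = 1.5966.
Gap = |4.9111 − 1.5966| = 3.3145.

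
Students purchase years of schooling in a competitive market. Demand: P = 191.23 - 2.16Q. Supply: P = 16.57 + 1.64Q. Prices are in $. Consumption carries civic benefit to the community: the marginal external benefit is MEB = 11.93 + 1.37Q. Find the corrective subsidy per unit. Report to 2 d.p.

subsidy = $117.13 per unit

Social marginal benefit = demand + MEB = 203.16 - 0.79Q.
Set SMB = MC: 203.16 - 0.79Q = 16.57 + 1.64Q → Q* = 76.7860.
The Pigouvian subsidy equals MEB at Q*: 11.93 + 1.37×76.7860 = 117.1268.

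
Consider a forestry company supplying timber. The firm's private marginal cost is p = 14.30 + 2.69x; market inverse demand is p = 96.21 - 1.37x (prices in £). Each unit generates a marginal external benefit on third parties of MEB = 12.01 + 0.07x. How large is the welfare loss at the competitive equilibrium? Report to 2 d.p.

Market equilibrium (private): 14.30 + 2.69x = 96.21 - 1.37x → x_m = 20.1749.
Social marginal cost = private MC − MEB = 2.29 + 2.62x.
Set SMC = demand: 2.29 + 2.62x = 96.21 - 1.37x → x* = 23.5388.
The loss is the area between SMC and demand from x* to x_m; with linear curves that's a triangle of height MEB(x_m).
DWL = ½ × 3.3639 × 13.4222 = 22.5755.

DWL = £22.58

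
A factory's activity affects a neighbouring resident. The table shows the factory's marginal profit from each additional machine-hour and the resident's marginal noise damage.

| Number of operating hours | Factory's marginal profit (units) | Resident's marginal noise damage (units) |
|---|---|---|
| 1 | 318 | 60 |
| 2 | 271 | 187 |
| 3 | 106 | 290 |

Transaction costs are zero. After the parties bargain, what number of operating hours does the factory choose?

2

Bargaining reaches the level where marginal profit last exceeds marginal noise damage.
That holds through level 2 (271 ≥ 187) but not at 3 (106 < 290).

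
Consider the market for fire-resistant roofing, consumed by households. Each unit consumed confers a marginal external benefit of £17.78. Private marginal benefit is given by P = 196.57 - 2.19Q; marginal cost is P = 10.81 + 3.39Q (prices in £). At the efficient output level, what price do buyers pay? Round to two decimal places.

P = £116.69

Social marginal benefit = demand + MEB = 214.35 - 2.19Q.
Set SMB = MC: 214.35 - 2.19Q = 10.81 + 3.39Q → Q* = 36.4767.
Consumer price on the demand curve at Q*: 196.57 − 2.19×36.4767 = 116.6860.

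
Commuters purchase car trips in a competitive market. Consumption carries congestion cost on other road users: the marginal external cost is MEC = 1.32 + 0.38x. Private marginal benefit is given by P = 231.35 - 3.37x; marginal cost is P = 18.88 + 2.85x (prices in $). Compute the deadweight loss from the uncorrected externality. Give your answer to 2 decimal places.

DWL = $15.49

Market equilibrium (private): 18.88 + 2.85x = 231.35 - 3.37x → x_m = 34.1592.
Social marginal benefit = demand − MEC = 230.03 - 3.75x.
Set SMB = MC: 230.03 - 3.75x = 18.88 + 2.85x → x* = 31.9924.
The loss is the area between SMB and MC from x* to x_m; with linear curves that's a triangle of height MEC(x_m).
DWL = ½ × 2.1668 × 14.3005 = 15.4932.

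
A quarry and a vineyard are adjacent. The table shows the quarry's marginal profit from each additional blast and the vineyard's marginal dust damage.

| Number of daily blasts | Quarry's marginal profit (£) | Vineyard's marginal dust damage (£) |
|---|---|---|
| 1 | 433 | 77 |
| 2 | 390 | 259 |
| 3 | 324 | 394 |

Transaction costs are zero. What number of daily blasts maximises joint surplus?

2

Bargaining reaches the level where marginal profit last exceeds marginal dust damage.
That holds through level 2 (390 ≥ 259) but not at 3 (324 < 394).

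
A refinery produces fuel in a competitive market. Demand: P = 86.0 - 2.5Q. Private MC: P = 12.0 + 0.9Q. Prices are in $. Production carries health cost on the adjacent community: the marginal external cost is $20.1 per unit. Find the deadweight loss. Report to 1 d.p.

Market equilibrium (private): 12.0 + 0.9Q = 86.0 - 2.5Q → Q_m = 21.7647.
Social marginal cost = private MC + MEC = 32.1 + 0.9Q.
Set SMC = demand: 32.1 + 0.9Q = 86.0 - 2.5Q → Q* = 15.8529.
The loss is the area between SMC and demand from Q* to Q_m; with linear curves that's a triangle of height MEC(Q_m).
DWL = ½ × 5.9118 × 20.1000 = 59.4136.

DWL = $59.4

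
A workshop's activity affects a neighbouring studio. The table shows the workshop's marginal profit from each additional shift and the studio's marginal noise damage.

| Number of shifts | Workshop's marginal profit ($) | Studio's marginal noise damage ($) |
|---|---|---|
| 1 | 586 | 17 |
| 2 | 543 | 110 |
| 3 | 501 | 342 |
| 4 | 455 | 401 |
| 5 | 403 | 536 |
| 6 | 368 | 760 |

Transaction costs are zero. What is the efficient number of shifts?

Bargaining reaches the level where marginal profit last exceeds marginal noise damage.
That holds through level 4 (455 ≥ 401) but not at 5 (403 < 536).

4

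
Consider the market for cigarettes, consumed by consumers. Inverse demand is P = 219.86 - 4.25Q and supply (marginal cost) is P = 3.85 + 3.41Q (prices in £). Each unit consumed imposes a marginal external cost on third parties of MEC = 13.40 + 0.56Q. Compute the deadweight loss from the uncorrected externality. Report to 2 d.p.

Market equilibrium (private): 3.85 + 3.41Q = 219.86 - 4.25Q → Q_m = 28.1997.
Social marginal benefit = demand − MEC = 206.46 - 4.81Q.
Set SMB = MC: 206.46 - 4.81Q = 3.85 + 3.41Q → Q* = 24.6484.
The loss is the area between SMB and MC from Q* to Q_m; with linear curves that's a triangle of height MEC(Q_m).
DWL = ½ × 3.5513 × 29.1919 = 51.8346.

DWL = £51.83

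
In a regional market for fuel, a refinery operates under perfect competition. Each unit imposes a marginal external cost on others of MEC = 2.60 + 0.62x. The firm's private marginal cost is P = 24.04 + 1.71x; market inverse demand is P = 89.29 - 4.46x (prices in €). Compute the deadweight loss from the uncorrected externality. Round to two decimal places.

Market equilibrium (private): 24.04 + 1.71x = 89.29 - 4.46x → x_m = 10.5754.
Social marginal cost = private MC + MEC = 26.64 + 2.33x.
Set SMC = demand: 26.64 + 2.33x = 89.29 - 4.46x → x* = 9.2268.
Between x* and x_m the wedge SMC − demand runs linearly from 0 to MEC(x_m), so the loss is a triangle.
DWL = ½ × 1.3486 × 9.1567 = 6.1744.

DWL = €6.17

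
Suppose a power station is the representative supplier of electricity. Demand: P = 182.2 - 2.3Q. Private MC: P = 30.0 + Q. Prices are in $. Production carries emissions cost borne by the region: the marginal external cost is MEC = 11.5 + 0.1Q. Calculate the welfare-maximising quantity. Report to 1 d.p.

Social marginal cost = private MC + MEC = 41.5 + 1.1Q.
Set SMC = demand: 41.5 + 1.1Q = 182.2 - 2.3Q → Q* = 41.3824.

Q* = 41.4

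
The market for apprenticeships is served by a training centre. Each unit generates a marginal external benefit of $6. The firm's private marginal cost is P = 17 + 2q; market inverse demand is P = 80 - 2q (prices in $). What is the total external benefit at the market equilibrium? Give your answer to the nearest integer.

Market equilibrium (private): 17 + 2q = 80 - 2q → q_m = 15.7500.
Total external benefit = MEB × q_m = 6 × 15.7500 = 94.5000.

$95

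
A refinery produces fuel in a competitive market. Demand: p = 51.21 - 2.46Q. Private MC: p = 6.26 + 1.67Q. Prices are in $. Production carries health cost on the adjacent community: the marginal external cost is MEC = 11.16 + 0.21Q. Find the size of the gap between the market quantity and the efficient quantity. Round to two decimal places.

3.10 units

Market equilibrium (private): 6.26 + 1.67Q = 51.21 - 2.46Q → Q_m = 10.8838.
Social marginal cost = private MC + MEC = 17.42 + 1.88Q.
Set SMC = demand: 17.42 + 1.88Q = 51.21 - 2.46Q → Q* = 7.7857.
Gap = |10.8838 − 7.7857| = 3.0981.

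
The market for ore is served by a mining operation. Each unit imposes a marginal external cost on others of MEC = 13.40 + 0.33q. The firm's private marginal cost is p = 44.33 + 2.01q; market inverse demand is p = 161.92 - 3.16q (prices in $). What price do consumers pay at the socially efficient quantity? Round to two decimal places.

P = $102.06

Social marginal cost = private MC + MEC = 57.73 + 2.34q.
Set SMC = demand: 57.73 + 2.34q = 161.92 - 3.16q → q* = 18.9436.
Consumer price on the demand curve at q*: 161.92 − 3.16×18.9436 = 102.0582.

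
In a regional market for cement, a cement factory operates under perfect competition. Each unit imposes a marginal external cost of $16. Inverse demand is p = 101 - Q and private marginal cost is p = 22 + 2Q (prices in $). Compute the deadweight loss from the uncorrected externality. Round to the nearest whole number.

Market equilibrium (private): 22 + 2Q = 101 - Q → Q_m = 26.3333.
Social marginal cost = private MC + MEC = 38 + 2Q.
Set SMC = demand: 38 + 2Q = 101 - Q → Q* = 21.0000.
The welfare-loss triangle has base |Q_m − Q*| and height MEC(Q_m) (the vertical gap between SMC and demand is zero at Q* and MEC at Q_m).
DWL = ½ × 5.3333 × 16.0000 = 42.6664.

DWL = $43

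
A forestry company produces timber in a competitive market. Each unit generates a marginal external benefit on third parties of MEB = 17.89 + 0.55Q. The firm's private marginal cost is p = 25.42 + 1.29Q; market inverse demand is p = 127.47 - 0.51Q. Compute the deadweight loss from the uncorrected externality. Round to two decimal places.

Market equilibrium (private): 25.42 + 1.29Q = 127.47 - 0.51Q → Q_m = 56.6944.
Social marginal cost = private MC − MEB = 7.53 + 0.74Q.
Set SMC = demand: 7.53 + 0.74Q = 127.47 - 0.51Q → Q* = 95.9520.
The loss is the area between SMC and demand from Q* to Q_m; with linear curves that's a triangle of height MEB(Q_m).
DWL = ½ × 39.2576 × 49.0719 = 963.2225.

DWL = 963.22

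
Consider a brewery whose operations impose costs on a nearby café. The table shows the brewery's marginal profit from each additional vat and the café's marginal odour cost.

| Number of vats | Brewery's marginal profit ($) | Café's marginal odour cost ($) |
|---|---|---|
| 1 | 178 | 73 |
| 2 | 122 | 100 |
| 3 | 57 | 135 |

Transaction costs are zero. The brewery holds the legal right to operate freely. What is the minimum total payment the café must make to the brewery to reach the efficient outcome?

$57

Left alone the brewery would choose level 3 (marginal profit stays positive).
Efficient level: k* = 2 (marginal profit ≥ marginal odour cost through 2).
The café must at least cover the brewery's forgone profit from cutting 3→2: 57 = 57.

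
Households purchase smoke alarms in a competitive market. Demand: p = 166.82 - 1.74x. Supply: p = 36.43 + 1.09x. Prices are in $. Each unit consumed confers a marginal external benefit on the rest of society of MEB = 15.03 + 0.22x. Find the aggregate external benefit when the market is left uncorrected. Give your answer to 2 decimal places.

Market equilibrium (private): 36.43 + 1.09x = 166.82 - 1.74x → x_m = 46.0742.
Total external benefit = ∫₀^{x_m} (15.03 + 0.22x) dx = 15.03×46.0742 + ½×0.22×46.0742² = 926.0067.

$926.01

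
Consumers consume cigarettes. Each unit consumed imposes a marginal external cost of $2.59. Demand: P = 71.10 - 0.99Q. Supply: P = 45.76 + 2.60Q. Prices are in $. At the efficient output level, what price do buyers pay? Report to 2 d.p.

Social marginal benefit = demand − MEC = 68.51 - 0.99Q.
Set SMB = MC: 68.51 - 0.99Q = 45.76 + 2.60Q → Q* = 6.3370.
Consumer price on the demand curve at Q*: 71.10 − 0.99×6.3370 = 64.8264.

P = $64.83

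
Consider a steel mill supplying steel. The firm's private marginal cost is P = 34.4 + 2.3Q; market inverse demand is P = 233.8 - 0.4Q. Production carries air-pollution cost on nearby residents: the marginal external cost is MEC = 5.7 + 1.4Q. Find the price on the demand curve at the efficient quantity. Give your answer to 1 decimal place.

P = 214.9

Social marginal cost = private MC + MEC = 40.1 + 3.7Q.
Set SMC = demand: 40.1 + 3.7Q = 233.8 - 0.4Q → Q* = 47.2439.
Consumer price on the demand curve at Q*: 233.8 − 0.4×47.2439 = 214.9024.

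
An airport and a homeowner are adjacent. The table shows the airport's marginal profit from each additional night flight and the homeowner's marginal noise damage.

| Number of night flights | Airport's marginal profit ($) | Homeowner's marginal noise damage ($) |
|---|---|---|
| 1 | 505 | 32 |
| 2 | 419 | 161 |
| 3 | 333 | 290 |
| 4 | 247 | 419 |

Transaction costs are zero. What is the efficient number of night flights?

Bargaining reaches the level where marginal profit last exceeds marginal noise damage.
That holds through level 3 (333 ≥ 290) but not at 4 (247 < 419).

3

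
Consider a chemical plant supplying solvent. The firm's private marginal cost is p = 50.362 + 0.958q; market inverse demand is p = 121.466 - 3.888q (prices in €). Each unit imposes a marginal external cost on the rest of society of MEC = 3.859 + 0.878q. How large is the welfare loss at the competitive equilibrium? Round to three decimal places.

DWL = €24.483

Market equilibrium (private): 50.362 + 0.958q = 121.466 - 3.888q → q_m = 14.6727.
Social marginal cost = private MC + MEC = 54.221 + 1.836q.
Set SMC = demand: 54.221 + 1.836q = 121.466 - 3.888q → q* = 11.7479.
The welfare-loss triangle has base |q_m − q*| and height MEC(q_m) (the vertical gap between SMC and demand is zero at q* and MEC at q_m).
DWL = ½ × 2.9248 × 16.7416 = 24.4829.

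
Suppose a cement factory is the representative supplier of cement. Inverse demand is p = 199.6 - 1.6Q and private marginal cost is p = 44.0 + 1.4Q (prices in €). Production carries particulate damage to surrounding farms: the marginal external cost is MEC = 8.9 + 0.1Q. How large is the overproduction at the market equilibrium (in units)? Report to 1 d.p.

4.5 units

Market equilibrium (private): 44.0 + 1.4Q = 199.6 - 1.6Q → Q_m = 51.8667.
Social marginal cost = private MC + MEC = 52.9 + 1.5Q.
Set SMC = demand: 52.9 + 1.5Q = 199.6 - 1.6Q → Q* = 47.3226.
Gap = |51.8667 − 47.3226| = 4.5441.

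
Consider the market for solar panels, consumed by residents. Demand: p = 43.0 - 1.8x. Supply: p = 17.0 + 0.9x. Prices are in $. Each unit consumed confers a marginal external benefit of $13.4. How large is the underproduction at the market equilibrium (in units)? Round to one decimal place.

Market equilibrium (private): 17.0 + 0.9x = 43.0 - 1.8x → x_m = 9.6296.
Social marginal benefit = demand + MEB = 56.4 - 1.8x.
Set SMB = MC: 56.4 - 1.8x = 17.0 + 0.9x → x* = 14.5926.
Gap = |9.6296 − 14.5926| = 4.9630.

5.0 units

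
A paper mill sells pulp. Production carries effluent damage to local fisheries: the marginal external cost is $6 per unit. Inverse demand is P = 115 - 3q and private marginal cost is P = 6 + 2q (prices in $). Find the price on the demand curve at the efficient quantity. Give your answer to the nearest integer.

P = $53

Social marginal cost = private MC + MEC = 12 + 2q.
Set SMC = demand: 12 + 2q = 115 - 3q → q* = 20.6000.
Consumer price on the demand curve at q*: 115 − 3×20.6000 = 53.2000.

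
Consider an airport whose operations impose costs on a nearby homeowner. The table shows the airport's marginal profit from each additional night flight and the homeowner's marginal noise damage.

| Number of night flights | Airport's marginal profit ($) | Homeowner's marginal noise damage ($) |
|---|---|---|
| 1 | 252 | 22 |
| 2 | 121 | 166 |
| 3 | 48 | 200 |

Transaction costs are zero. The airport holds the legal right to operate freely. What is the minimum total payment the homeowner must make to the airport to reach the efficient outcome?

$169

Left alone the airport would choose level 3 (marginal profit stays positive).
Efficient level: k* = 1 (marginal profit ≥ marginal noise damage through 1).
The homeowner must at least cover the airport's forgone profit from cutting 3→1: 121 + 48 = 169.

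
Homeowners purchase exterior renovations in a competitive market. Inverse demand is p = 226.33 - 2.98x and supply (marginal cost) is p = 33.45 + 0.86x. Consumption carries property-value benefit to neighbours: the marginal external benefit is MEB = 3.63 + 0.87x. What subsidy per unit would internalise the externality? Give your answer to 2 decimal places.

subsidy = 61.19 per unit

Social marginal benefit = demand + MEB = 229.96 - 2.11x.
Set SMB = MC: 229.96 - 2.11x = 33.45 + 0.86x → x* = 66.1650.
The Pigouvian subsidy equals MEB at x*: 3.63 + 0.87×66.1650 = 61.1936.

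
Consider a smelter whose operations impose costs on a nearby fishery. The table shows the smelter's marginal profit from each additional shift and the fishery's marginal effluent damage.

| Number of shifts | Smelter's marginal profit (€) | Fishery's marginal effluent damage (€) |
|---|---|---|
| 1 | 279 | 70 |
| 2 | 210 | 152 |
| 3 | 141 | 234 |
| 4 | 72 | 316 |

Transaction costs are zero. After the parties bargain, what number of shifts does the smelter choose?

Bargaining reaches the level where marginal profit last exceeds marginal effluent damage.
That holds through level 2 (210 ≥ 152) but not at 3 (141 < 234).

2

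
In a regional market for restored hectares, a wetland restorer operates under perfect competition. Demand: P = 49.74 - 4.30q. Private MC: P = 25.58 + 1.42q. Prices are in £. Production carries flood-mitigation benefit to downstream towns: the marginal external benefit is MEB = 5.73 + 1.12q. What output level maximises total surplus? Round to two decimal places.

q* = 6.50

Social marginal cost = private MC − MEB = 19.85 + 0.30q.
Set SMC = demand: 19.85 + 0.30q = 49.74 - 4.30q → q* = 6.4978.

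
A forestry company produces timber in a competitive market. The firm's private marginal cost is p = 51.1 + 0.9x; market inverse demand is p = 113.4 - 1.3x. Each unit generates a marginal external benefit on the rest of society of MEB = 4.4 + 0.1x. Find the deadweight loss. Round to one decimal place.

DWL = 12.5

Market equilibrium (private): 51.1 + 0.9x = 113.4 - 1.3x → x_m = 28.3182.
Social marginal cost = private MC − MEB = 46.7 + 0.8x.
Set SMC = demand: 46.7 + 0.8x = 113.4 - 1.3x → x* = 31.7619.
The loss is the area between SMC and demand from x* to x_m; with linear curves that's a triangle of height MEB(x_m).
DWL = ½ × 3.4437 × 7.2318 = 12.4521.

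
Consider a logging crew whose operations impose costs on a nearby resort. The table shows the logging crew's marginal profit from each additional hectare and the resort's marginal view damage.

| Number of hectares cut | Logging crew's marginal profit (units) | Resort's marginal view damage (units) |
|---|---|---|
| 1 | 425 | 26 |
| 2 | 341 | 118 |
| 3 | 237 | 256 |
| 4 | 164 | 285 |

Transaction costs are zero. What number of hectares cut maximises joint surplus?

2

Bargaining reaches the level where marginal profit last exceeds marginal view damage.
That holds through level 2 (341 ≥ 118) but not at 3 (237 < 256).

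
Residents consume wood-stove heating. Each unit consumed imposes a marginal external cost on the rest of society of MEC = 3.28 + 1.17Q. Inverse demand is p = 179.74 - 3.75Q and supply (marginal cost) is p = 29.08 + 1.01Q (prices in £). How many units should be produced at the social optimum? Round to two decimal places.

Social marginal benefit = demand − MEC = 176.46 - 4.92Q.
Set SMB = MC: 176.46 - 4.92Q = 29.08 + 1.01Q → Q* = 24.8533.

Q* = 24.85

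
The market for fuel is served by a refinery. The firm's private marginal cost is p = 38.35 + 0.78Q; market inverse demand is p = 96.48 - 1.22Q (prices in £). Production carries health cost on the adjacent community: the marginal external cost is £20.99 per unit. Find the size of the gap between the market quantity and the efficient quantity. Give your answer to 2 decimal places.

Market equilibrium (private): 38.35 + 0.78Q = 96.48 - 1.22Q → Q_m = 29.0650.
Social marginal cost = private MC + MEC = 59.34 + 0.78Q.
Set SMC = demand: 59.34 + 0.78Q = 96.48 - 1.22Q → Q* = 18.5700.
Gap = |29.0650 − 18.5700| = 10.4950.

10.50 units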